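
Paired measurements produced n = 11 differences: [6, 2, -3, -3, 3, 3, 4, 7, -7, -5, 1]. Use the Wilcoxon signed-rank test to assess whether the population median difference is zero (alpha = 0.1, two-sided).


Step 1: Drop any zero differences (none here) and take |d_i|.
|d| = [6, 2, 3, 3, 3, 3, 4, 7, 7, 5, 1]
Step 2: Midrank |d_i| (ties get averaged ranks).
ranks: |6|->9, |2|->2, |3|->4.5, |3|->4.5, |3|->4.5, |3|->4.5, |4|->7, |7|->10.5, |7|->10.5, |5|->8, |1|->1
Step 3: Attach original signs; sum ranks with positive sign and with negative sign.
W+ = 9 + 2 + 4.5 + 4.5 + 7 + 10.5 + 1 = 38.5
W- = 4.5 + 4.5 + 10.5 + 8 = 27.5
(Check: W+ + W- = 66 should equal n(n+1)/2 = 66.)
Step 4: Test statistic W = min(W+, W-) = 27.5.
Step 5: Ties in |d|, so use the tie-corrected normal approximation.
        E[W] = n(n+1)/4 = 11*12/4 = 33.
        Tie groups: |d|=3 (t=4), |d|=7 (t=2); sum(t^3 - t) = 66.
        Var[W] = n(n+1)(2n+1)/24 - sum(t^3-t)/48 = 3036/24 - 66/48 = 125.125.
        z = (W - E[W]) / sqrt(Var[W]) = (27.5 - 33) / 11.1859 = -0.4917.
        Two-sided p = 2*Phi(z) = 0.622939.
Step 6: alpha = 0.1. fail to reject H0.

W+ = 38.5, W- = 27.5, W = min = 27.5, p = 0.622939, fail to reject H0.


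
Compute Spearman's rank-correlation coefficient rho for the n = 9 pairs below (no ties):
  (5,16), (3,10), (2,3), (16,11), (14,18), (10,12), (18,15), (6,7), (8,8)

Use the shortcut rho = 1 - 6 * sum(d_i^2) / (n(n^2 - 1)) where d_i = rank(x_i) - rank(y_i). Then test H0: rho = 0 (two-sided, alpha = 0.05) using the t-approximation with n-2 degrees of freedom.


Step 1: Rank x and y separately (midranks; no ties here).
rank(x): 5->3, 3->2, 2->1, 16->8, 14->7, 10->6, 18->9, 6->4, 8->5
rank(y): 16->8, 10->4, 3->1, 11->5, 18->9, 12->6, 15->7, 7->2, 8->3
Step 2: d_i = R_x(i) - R_y(i); compute d_i^2.
  (3-8)^2=25, (2-4)^2=4, (1-1)^2=0, (8-5)^2=9, (7-9)^2=4, (6-6)^2=0, (9-7)^2=4, (4-2)^2=4, (5-3)^2=4
sum(d^2) = 54.
Step 3: rho = 1 - 6*54 / (9*(9^2 - 1)) = 1 - 324/720 = 0.550000.
Step 4: Under H0, t = rho * sqrt((n-2)/(1-rho^2)) = 1.7424 ~ t(7).
Step 5: Two-sided p-value from the t-distribution with 7 df = 0.124977.
Step 6: alpha = 0.05. fail to reject H0.

rho = 0.5500, p = 0.124977, fail to reject H0 at alpha = 0.05.


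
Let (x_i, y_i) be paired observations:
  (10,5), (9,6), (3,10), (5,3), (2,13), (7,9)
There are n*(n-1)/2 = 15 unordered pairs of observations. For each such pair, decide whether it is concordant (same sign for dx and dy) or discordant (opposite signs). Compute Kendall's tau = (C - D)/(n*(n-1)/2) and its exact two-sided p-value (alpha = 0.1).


Step 1: Enumerate the 15 unordered pairs (i,j) with i<j and classify each by sign(x_j-x_i) * sign(y_j-y_i).
  (1,2):dx=-1,dy=+1->D; (1,3):dx=-7,dy=+5->D; (1,4):dx=-5,dy=-2->C; (1,5):dx=-8,dy=+8->D
  (1,6):dx=-3,dy=+4->D; (2,3):dx=-6,dy=+4->D; (2,4):dx=-4,dy=-3->C; (2,5):dx=-7,dy=+7->D
  (2,6):dx=-2,dy=+3->D; (3,4):dx=+2,dy=-7->D; (3,5):dx=-1,dy=+3->D; (3,6):dx=+4,dy=-1->D
  (4,5):dx=-3,dy=+10->D; (4,6):dx=+2,dy=+6->C; (5,6):dx=+5,dy=-4->D
Step 2: C = 3, D = 12, total pairs = 15.
Step 3: tau = (C - D)/(n(n-1)/2) = (3 - 12)/15 = -0.600000.
Step 4: Exact two-sided p-value (enumerate n! = 720 permutations of y under H0): p = 0.136111.
Step 5: alpha = 0.1. fail to reject H0.

tau_b = -0.6000 (C=3, D=12), p = 0.136111, fail to reject H0.


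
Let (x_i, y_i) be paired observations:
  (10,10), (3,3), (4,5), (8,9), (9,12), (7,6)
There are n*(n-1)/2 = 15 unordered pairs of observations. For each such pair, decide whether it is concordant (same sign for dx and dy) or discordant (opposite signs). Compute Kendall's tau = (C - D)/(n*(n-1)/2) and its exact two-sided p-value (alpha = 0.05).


Step 1: Enumerate the 15 unordered pairs (i,j) with i<j and classify each by sign(x_j-x_i) * sign(y_j-y_i).
  (1,2):dx=-7,dy=-7->C; (1,3):dx=-6,dy=-5->C; (1,4):dx=-2,dy=-1->C; (1,5):dx=-1,dy=+2->D
  (1,6):dx=-3,dy=-4->C; (2,3):dx=+1,dy=+2->C; (2,4):dx=+5,dy=+6->C; (2,5):dx=+6,dy=+9->C
  (2,6):dx=+4,dy=+3->C; (3,4):dx=+4,dy=+4->C; (3,5):dx=+5,dy=+7->C; (3,6):dx=+3,dy=+1->C
  (4,5):dx=+1,dy=+3->C; (4,6):dx=-1,dy=-3->C; (5,6):dx=-2,dy=-6->C
Step 2: C = 14, D = 1, total pairs = 15.
Step 3: tau = (C - D)/(n(n-1)/2) = (14 - 1)/15 = 0.866667.
Step 4: Exact two-sided p-value (enumerate n! = 720 permutations of y under H0): p = 0.016667.
Step 5: alpha = 0.05. reject H0.

tau_b = 0.8667 (C=14, D=1), p = 0.016667, reject H0.


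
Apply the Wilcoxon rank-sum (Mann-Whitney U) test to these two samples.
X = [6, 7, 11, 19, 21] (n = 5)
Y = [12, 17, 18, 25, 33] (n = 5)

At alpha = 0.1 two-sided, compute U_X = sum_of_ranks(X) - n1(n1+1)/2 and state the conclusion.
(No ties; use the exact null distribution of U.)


Step 1: Combine and sort all 10 observations; assign midranks.
sorted (value, group): (6,X), (7,X), (11,X), (12,Y), (17,Y), (18,Y), (19,X), (21,X), (25,Y), (33,Y)
ranks: 6->1, 7->2, 11->3, 12->4, 17->5, 18->6, 19->7, 21->8, 25->9, 33->10
Step 2: Rank sum for X: R1 = 1 + 2 + 3 + 7 + 8 = 21.
Step 3: U_X = R1 - n1(n1+1)/2 = 21 - 5*6/2 = 21 - 15 = 6.
       U_Y = n1*n2 - U_X = 25 - 6 = 19.
Step 4: No ties, so the exact null distribution of U (based on enumerating the C(10,5) = 252 equally likely rank assignments) gives the two-sided p-value.
Step 5: p-value = 0.222222; compare to alpha = 0.1. fail to reject H0.

U_X = 6, p = 0.222222, fail to reject H0 at alpha = 0.1.


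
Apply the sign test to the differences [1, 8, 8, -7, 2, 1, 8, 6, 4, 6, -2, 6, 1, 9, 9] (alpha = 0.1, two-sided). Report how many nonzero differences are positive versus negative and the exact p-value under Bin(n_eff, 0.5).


Step 1: Discard zero differences. Original n = 15; n_eff = number of nonzero differences = 15.
Nonzero differences (with sign): +1, +8, +8, -7, +2, +1, +8, +6, +4, +6, -2, +6, +1, +9, +9
Step 2: Count signs: positive = 13, negative = 2.
Step 3: Under H0: P(positive) = 0.5, so the number of positives S ~ Bin(15, 0.5).
Step 4: Two-sided exact p-value = sum of Bin(15,0.5) probabilities at or below the observed probability = 0.007385.
Step 5: alpha = 0.1. reject H0.

n_eff = 15, pos = 13, neg = 2, p = 0.007385, reject H0.


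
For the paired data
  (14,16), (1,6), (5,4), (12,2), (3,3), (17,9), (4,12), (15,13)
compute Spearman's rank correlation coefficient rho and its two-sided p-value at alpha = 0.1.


Step 1: Rank x and y separately (midranks; no ties here).
rank(x): 14->6, 1->1, 5->4, 12->5, 3->2, 17->8, 4->3, 15->7
rank(y): 16->8, 6->4, 4->3, 2->1, 3->2, 9->5, 12->6, 13->7
Step 2: d_i = R_x(i) - R_y(i); compute d_i^2.
  (6-8)^2=4, (1-4)^2=9, (4-3)^2=1, (5-1)^2=16, (2-2)^2=0, (8-5)^2=9, (3-6)^2=9, (7-7)^2=0
sum(d^2) = 48.
Step 3: rho = 1 - 6*48 / (8*(8^2 - 1)) = 1 - 288/504 = 0.428571.
Step 4: Under H0, t = rho * sqrt((n-2)/(1-rho^2)) = 1.1619 ~ t(6).
Step 5: Two-sided p-value from the t-distribution with 6 df = 0.289403.
Step 6: alpha = 0.1. fail to reject H0.

rho = 0.4286, p = 0.289403, fail to reject H0 at alpha = 0.1.


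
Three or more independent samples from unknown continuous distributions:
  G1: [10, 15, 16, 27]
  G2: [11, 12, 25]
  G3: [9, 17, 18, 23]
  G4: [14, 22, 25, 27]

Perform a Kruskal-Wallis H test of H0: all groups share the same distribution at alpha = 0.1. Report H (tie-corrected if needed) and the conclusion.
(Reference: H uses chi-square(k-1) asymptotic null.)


Step 1: Combine all N = 15 observations and assign midranks.
sorted (value, group, rank): (9,G3,1), (10,G1,2), (11,G2,3), (12,G2,4), (14,G4,5), (15,G1,6), (16,G1,7), (17,G3,8), (18,G3,9), (22,G4,10), (23,G3,11), (25,G2,12.5), (25,G4,12.5), (27,G1,14.5), (27,G4,14.5)
Step 2: Sum ranks within each group.
R_1 = 29.5 (n_1 = 4)
R_2 = 19.5 (n_2 = 3)
R_3 = 29 (n_3 = 4)
R_4 = 42 (n_4 = 4)
Step 3: H = 12/(N(N+1)) * sum(R_i^2/n_i) - 3(N+1)
     = 12/(15*16) * (29.5^2/4 + 19.5^2/3 + 29^2/4 + 42^2/4) - 3*16
     = 0.050000 * 995.562 - 48
     = 1.778125.
Step 4: Ties present; correction factor C = 1 - 12/(15^3 - 15) = 0.996429. Corrected H = 1.778125 / 0.996429 = 1.784498.
Step 5: Under H0, H ~ chi^2(3); p-value = 0.618314.
Step 6: alpha = 0.1. fail to reject H0.

H = 1.7845, df = 3, p = 0.618314, fail to reject H0.


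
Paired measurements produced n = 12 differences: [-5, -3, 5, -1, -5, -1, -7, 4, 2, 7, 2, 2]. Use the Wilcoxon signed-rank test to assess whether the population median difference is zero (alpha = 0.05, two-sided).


Step 1: Drop any zero differences (none here) and take |d_i|.
|d| = [5, 3, 5, 1, 5, 1, 7, 4, 2, 7, 2, 2]
Step 2: Midrank |d_i| (ties get averaged ranks).
ranks: |5|->9, |3|->6, |5|->9, |1|->1.5, |5|->9, |1|->1.5, |7|->11.5, |4|->7, |2|->4, |7|->11.5, |2|->4, |2|->4
Step 3: Attach original signs; sum ranks with positive sign and with negative sign.
W+ = 9 + 7 + 4 + 11.5 + 4 + 4 = 39.5
W- = 9 + 6 + 1.5 + 9 + 1.5 + 11.5 = 38.5
(Check: W+ + W- = 78 should equal n(n+1)/2 = 78.)
Step 4: Test statistic W = min(W+, W-) = 38.5.
Step 5: Ties in |d|, so use the tie-corrected normal approximation.
        E[W] = n(n+1)/4 = 12*13/4 = 39.
        Tie groups: |d|=1 (t=2), |d|=2 (t=3), |d|=5 (t=3), |d|=7 (t=2); sum(t^3 - t) = 60.
        Var[W] = n(n+1)(2n+1)/24 - sum(t^3-t)/48 = 3900/24 - 60/48 = 161.25.
        z = (W - E[W]) / sqrt(Var[W]) = (38.5 - 39) / 12.6984 = -0.0394.
        Two-sided p = 2*Phi(z) = 0.968591.
Step 6: alpha = 0.05. fail to reject H0.

W+ = 39.5, W- = 38.5, W = min = 38.5, p = 0.968591, fail to reject H0.


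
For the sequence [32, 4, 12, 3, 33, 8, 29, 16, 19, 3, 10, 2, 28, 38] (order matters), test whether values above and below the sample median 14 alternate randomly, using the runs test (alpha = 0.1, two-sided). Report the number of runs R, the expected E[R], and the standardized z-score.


Step 1: Compute median = 14; label A = above, B = below.
Labels in order: ABBBABAAABBBAA  (n_A = 7, n_B = 7)
Step 2: Count runs R = 7.
Step 3: Under H0 (random ordering), E[R] = 2*n_A*n_B/(n_A+n_B) + 1 = 2*7*7/14 + 1 = 8.0000.
        Var[R] = 2*n_A*n_B*(2*n_A*n_B - n_A - n_B) / ((n_A+n_B)^2 * (n_A+n_B-1)) = 8232/2548 = 3.2308.
        SD[R] = 1.7974.
Step 4: Continuity-corrected z = (R + 0.5 - E[R]) / SD[R] = (7 + 0.5 - 8.0000) / 1.7974 = -0.2782.
Step 5: Two-sided p-value via normal approximation = 2*(1 - Phi(|z|)) = 0.780879.
Step 6: alpha = 0.1. fail to reject H0.

R = 7, z = -0.2782, p = 0.780879, fail to reject H0.


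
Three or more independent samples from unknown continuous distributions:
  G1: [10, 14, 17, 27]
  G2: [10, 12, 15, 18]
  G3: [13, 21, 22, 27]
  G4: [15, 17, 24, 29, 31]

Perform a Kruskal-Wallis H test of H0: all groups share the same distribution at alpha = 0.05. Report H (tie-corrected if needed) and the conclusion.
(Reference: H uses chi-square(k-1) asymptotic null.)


Step 1: Combine all N = 17 observations and assign midranks.
sorted (value, group, rank): (10,G1,1.5), (10,G2,1.5), (12,G2,3), (13,G3,4), (14,G1,5), (15,G2,6.5), (15,G4,6.5), (17,G1,8.5), (17,G4,8.5), (18,G2,10), (21,G3,11), (22,G3,12), (24,G4,13), (27,G1,14.5), (27,G3,14.5), (29,G4,16), (31,G4,17)
Step 2: Sum ranks within each group.
R_1 = 29.5 (n_1 = 4)
R_2 = 21 (n_2 = 4)
R_3 = 41.5 (n_3 = 4)
R_4 = 61 (n_4 = 5)
Step 3: H = 12/(N(N+1)) * sum(R_i^2/n_i) - 3(N+1)
     = 12/(17*18) * (29.5^2/4 + 21^2/4 + 41.5^2/4 + 61^2/5) - 3*18
     = 0.039216 * 1502.58 - 54
     = 4.924510.
Step 4: Ties present; correction factor C = 1 - 24/(17^3 - 17) = 0.995098. Corrected H = 4.924510 / 0.995098 = 4.948768.
Step 5: Under H0, H ~ chi^2(3); p-value = 0.175587.
Step 6: alpha = 0.05. fail to reject H0.

H = 4.9488, df = 3, p = 0.175587, fail to reject H0.


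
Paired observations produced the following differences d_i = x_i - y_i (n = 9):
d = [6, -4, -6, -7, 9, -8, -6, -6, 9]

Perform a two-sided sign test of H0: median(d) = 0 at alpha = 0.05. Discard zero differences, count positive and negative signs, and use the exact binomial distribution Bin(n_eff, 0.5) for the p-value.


Step 1: Discard zero differences. Original n = 9; n_eff = number of nonzero differences = 9.
Nonzero differences (with sign): +6, -4, -6, -7, +9, -8, -6, -6, +9
Step 2: Count signs: positive = 3, negative = 6.
Step 3: Under H0: P(positive) = 0.5, so the number of positives S ~ Bin(9, 0.5).
Step 4: Two-sided exact p-value = sum of Bin(9,0.5) probabilities at or below the observed probability = 0.507812.
Step 5: alpha = 0.05. fail to reject H0.

n_eff = 9, pos = 3, neg = 6, p = 0.507812, fail to reject H0.


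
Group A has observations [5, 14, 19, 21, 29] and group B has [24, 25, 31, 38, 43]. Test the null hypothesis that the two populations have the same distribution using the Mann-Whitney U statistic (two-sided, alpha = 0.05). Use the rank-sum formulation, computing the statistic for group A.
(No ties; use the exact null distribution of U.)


Step 1: Combine and sort all 10 observations; assign midranks.
sorted (value, group): (5,X), (14,X), (19,X), (21,X), (24,Y), (25,Y), (29,X), (31,Y), (38,Y), (43,Y)
ranks: 5->1, 14->2, 19->3, 21->4, 24->5, 25->6, 29->7, 31->8, 38->9, 43->10
Step 2: Rank sum for X: R1 = 1 + 2 + 3 + 4 + 7 = 17.
Step 3: U_X = R1 - n1(n1+1)/2 = 17 - 5*6/2 = 17 - 15 = 2.
       U_Y = n1*n2 - U_X = 25 - 2 = 23.
Step 4: No ties, so the exact null distribution of U (based on enumerating the C(10,5) = 252 equally likely rank assignments) gives the two-sided p-value.
Step 5: p-value = 0.031746; compare to alpha = 0.05. reject H0.

U_X = 2, p = 0.031746, reject H0 at alpha = 0.05.


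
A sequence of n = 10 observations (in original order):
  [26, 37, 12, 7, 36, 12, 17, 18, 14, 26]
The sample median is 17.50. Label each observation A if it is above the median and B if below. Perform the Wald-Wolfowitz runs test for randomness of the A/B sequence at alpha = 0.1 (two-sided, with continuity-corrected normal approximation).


Step 1: Compute median = 17.50; label A = above, B = below.
Labels in order: AABBABBABA  (n_A = 5, n_B = 5)
Step 2: Count runs R = 7.
Step 3: Under H0 (random ordering), E[R] = 2*n_A*n_B/(n_A+n_B) + 1 = 2*5*5/10 + 1 = 6.0000.
        Var[R] = 2*n_A*n_B*(2*n_A*n_B - n_A - n_B) / ((n_A+n_B)^2 * (n_A+n_B-1)) = 2000/900 = 2.2222.
        SD[R] = 1.4907.
Step 4: Continuity-corrected z = (R - 0.5 - E[R]) / SD[R] = (7 - 0.5 - 6.0000) / 1.4907 = 0.3354.
Step 5: Two-sided p-value via normal approximation = 2*(1 - Phi(|z|)) = 0.737316.
Step 6: alpha = 0.1. fail to reject H0.

R = 7, z = 0.3354, p = 0.737316, fail to reject H0.


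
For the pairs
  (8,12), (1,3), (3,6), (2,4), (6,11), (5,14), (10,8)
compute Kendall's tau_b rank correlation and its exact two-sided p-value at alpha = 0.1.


Step 1: Enumerate the 21 unordered pairs (i,j) with i<j and classify each by sign(x_j-x_i) * sign(y_j-y_i).
  (1,2):dx=-7,dy=-9->C; (1,3):dx=-5,dy=-6->C; (1,4):dx=-6,dy=-8->C; (1,5):dx=-2,dy=-1->C
  (1,6):dx=-3,dy=+2->D; (1,7):dx=+2,dy=-4->D; (2,3):dx=+2,dy=+3->C; (2,4):dx=+1,dy=+1->C
  (2,5):dx=+5,dy=+8->C; (2,6):dx=+4,dy=+11->C; (2,7):dx=+9,dy=+5->C; (3,4):dx=-1,dy=-2->C
  (3,5):dx=+3,dy=+5->C; (3,6):dx=+2,dy=+8->C; (3,7):dx=+7,dy=+2->C; (4,5):dx=+4,dy=+7->C
  (4,6):dx=+3,dy=+10->C; (4,7):dx=+8,dy=+4->C; (5,6):dx=-1,dy=+3->D; (5,7):dx=+4,dy=-3->D
  (6,7):dx=+5,dy=-6->D
Step 2: C = 16, D = 5, total pairs = 21.
Step 3: tau = (C - D)/(n(n-1)/2) = (16 - 5)/21 = 0.523810.
Step 4: Exact two-sided p-value (enumerate n! = 5040 permutations of y under H0): p = 0.136111.
Step 5: alpha = 0.1. fail to reject H0.

tau_b = 0.5238 (C=16, D=5), p = 0.136111, fail to reject H0.


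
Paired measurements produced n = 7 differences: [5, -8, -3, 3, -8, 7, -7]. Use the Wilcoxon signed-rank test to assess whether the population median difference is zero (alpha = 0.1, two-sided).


Step 1: Drop any zero differences (none here) and take |d_i|.
|d| = [5, 8, 3, 3, 8, 7, 7]
Step 2: Midrank |d_i| (ties get averaged ranks).
ranks: |5|->3, |8|->6.5, |3|->1.5, |3|->1.5, |8|->6.5, |7|->4.5, |7|->4.5
Step 3: Attach original signs; sum ranks with positive sign and with negative sign.
W+ = 3 + 1.5 + 4.5 = 9
W- = 6.5 + 1.5 + 6.5 + 4.5 = 19
(Check: W+ + W- = 28 should equal n(n+1)/2 = 28.)
Step 4: Test statistic W = min(W+, W-) = 9.
Step 5: Ties in |d|, so use the tie-corrected normal approximation.
        E[W] = n(n+1)/4 = 7*8/4 = 14.
        Tie groups: |d|=3 (t=2), |d|=7 (t=2), |d|=8 (t=2); sum(t^3 - t) = 18.
        Var[W] = n(n+1)(2n+1)/24 - sum(t^3-t)/48 = 840/24 - 18/48 = 34.625.
        z = (W - E[W]) / sqrt(Var[W]) = (9 - 14) / 5.8843 = -0.8497.
        Two-sided p = 2*Phi(z) = 0.395482.
Step 6: alpha = 0.1. fail to reject H0.

W+ = 9, W- = 19, W = min = 9, p = 0.395482, fail to reject H0.


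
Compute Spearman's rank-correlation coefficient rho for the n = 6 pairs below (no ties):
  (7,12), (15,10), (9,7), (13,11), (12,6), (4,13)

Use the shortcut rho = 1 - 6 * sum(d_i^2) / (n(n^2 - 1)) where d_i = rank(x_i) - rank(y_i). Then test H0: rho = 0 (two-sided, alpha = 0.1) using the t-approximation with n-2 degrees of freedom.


Step 1: Rank x and y separately (midranks; no ties here).
rank(x): 7->2, 15->6, 9->3, 13->5, 12->4, 4->1
rank(y): 12->5, 10->3, 7->2, 11->4, 6->1, 13->6
Step 2: d_i = R_x(i) - R_y(i); compute d_i^2.
  (2-5)^2=9, (6-3)^2=9, (3-2)^2=1, (5-4)^2=1, (4-1)^2=9, (1-6)^2=25
sum(d^2) = 54.
Step 3: rho = 1 - 6*54 / (6*(6^2 - 1)) = 1 - 324/210 = -0.542857.
Step 4: Under H0, t = rho * sqrt((n-2)/(1-rho^2)) = -1.2928 ~ t(4).
Step 5: Two-sided p-value from the t-distribution with 4 df = 0.265703.
Step 6: alpha = 0.1. fail to reject H0.

rho = -0.5429, p = 0.265703, fail to reject H0 at alpha = 0.1.


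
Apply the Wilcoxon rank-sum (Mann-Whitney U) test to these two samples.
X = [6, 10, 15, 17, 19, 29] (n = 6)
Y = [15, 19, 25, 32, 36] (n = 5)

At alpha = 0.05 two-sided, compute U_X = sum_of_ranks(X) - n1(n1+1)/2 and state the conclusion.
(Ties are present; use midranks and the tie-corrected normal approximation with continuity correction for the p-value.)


Step 1: Combine and sort all 11 observations; assign midranks.
sorted (value, group): (6,X), (10,X), (15,X), (15,Y), (17,X), (19,X), (19,Y), (25,Y), (29,X), (32,Y), (36,Y)
ranks: 6->1, 10->2, 15->3.5, 15->3.5, 17->5, 19->6.5, 19->6.5, 25->8, 29->9, 32->10, 36->11
Step 2: Rank sum for X: R1 = 1 + 2 + 3.5 + 5 + 6.5 + 9 = 27.
Step 3: U_X = R1 - n1(n1+1)/2 = 27 - 6*7/2 = 27 - 21 = 6.
       U_Y = n1*n2 - U_X = 30 - 6 = 24.
Step 4: Ties are present, so use the tie-corrected normal approximation (with continuity correction) for the p-value.
Step 5: p-value = 0.119000; compare to alpha = 0.05. fail to reject H0.

U_X = 6, p = 0.119000, fail to reject H0 at alpha = 0.05.


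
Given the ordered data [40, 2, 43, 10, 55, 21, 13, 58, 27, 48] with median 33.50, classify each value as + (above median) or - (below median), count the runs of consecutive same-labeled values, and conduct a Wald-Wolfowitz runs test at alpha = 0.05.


Step 1: Compute median = 33.50; label A = above, B = below.
Labels in order: ABABABBABA  (n_A = 5, n_B = 5)
Step 2: Count runs R = 9.
Step 3: Under H0 (random ordering), E[R] = 2*n_A*n_B/(n_A+n_B) + 1 = 2*5*5/10 + 1 = 6.0000.
        Var[R] = 2*n_A*n_B*(2*n_A*n_B - n_A - n_B) / ((n_A+n_B)^2 * (n_A+n_B-1)) = 2000/900 = 2.2222.
        SD[R] = 1.4907.
Step 4: Continuity-corrected z = (R - 0.5 - E[R]) / SD[R] = (9 - 0.5 - 6.0000) / 1.4907 = 1.6771.
Step 5: Two-sided p-value via normal approximation = 2*(1 - Phi(|z|)) = 0.093533.
Step 6: alpha = 0.05. fail to reject H0.

R = 9, z = 1.6771, p = 0.093533, fail to reject H0.


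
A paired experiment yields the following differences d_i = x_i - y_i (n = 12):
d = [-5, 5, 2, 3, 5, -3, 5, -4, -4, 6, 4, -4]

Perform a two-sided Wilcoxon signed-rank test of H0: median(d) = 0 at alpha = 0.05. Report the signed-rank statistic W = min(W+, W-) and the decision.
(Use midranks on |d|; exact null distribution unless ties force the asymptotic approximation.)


Step 1: Drop any zero differences (none here) and take |d_i|.
|d| = [5, 5, 2, 3, 5, 3, 5, 4, 4, 6, 4, 4]
Step 2: Midrank |d_i| (ties get averaged ranks).
ranks: |5|->9.5, |5|->9.5, |2|->1, |3|->2.5, |5|->9.5, |3|->2.5, |5|->9.5, |4|->5.5, |4|->5.5, |6|->12, |4|->5.5, |4|->5.5
Step 3: Attach original signs; sum ranks with positive sign and with negative sign.
W+ = 9.5 + 1 + 2.5 + 9.5 + 9.5 + 12 + 5.5 = 49.5
W- = 9.5 + 2.5 + 5.5 + 5.5 + 5.5 = 28.5
(Check: W+ + W- = 78 should equal n(n+1)/2 = 78.)
Step 4: Test statistic W = min(W+, W-) = 28.5.
Step 5: Ties in |d|, so use the tie-corrected normal approximation.
        E[W] = n(n+1)/4 = 12*13/4 = 39.
        Tie groups: |d|=3 (t=2), |d|=4 (t=4), |d|=5 (t=4); sum(t^3 - t) = 126.
        Var[W] = n(n+1)(2n+1)/24 - sum(t^3-t)/48 = 3900/24 - 126/48 = 159.875.
        z = (W - E[W]) / sqrt(Var[W]) = (28.5 - 39) / 12.6442 = -0.8304.
        Two-sided p = 2*Phi(z) = 0.406300.
Step 6: alpha = 0.05. fail to reject H0.

W+ = 49.5, W- = 28.5, W = min = 28.5, p = 0.406300, fail to reject H0.


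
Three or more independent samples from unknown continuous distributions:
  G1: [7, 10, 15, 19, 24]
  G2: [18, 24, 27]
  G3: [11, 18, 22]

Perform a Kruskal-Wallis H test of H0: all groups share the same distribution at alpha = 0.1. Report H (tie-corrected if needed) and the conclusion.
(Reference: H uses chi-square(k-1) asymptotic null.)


Step 1: Combine all N = 11 observations and assign midranks.
sorted (value, group, rank): (7,G1,1), (10,G1,2), (11,G3,3), (15,G1,4), (18,G2,5.5), (18,G3,5.5), (19,G1,7), (22,G3,8), (24,G1,9.5), (24,G2,9.5), (27,G2,11)
Step 2: Sum ranks within each group.
R_1 = 23.5 (n_1 = 5)
R_2 = 26 (n_2 = 3)
R_3 = 16.5 (n_3 = 3)
Step 3: H = 12/(N(N+1)) * sum(R_i^2/n_i) - 3(N+1)
     = 12/(11*12) * (23.5^2/5 + 26^2/3 + 16.5^2/3) - 3*12
     = 0.090909 * 426.533 - 36
     = 2.775758.
Step 4: Ties present; correction factor C = 1 - 12/(11^3 - 11) = 0.990909. Corrected H = 2.775758 / 0.990909 = 2.801223.
Step 5: Under H0, H ~ chi^2(2); p-value = 0.246446.
Step 6: alpha = 0.1. fail to reject H0.

H = 2.8012, df = 2, p = 0.246446, fail to reject H0.


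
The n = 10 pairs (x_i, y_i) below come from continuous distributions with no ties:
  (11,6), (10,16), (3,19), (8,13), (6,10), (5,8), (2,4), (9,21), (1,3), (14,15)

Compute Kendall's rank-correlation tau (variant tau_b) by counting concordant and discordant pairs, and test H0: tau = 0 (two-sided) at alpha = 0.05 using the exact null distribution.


Step 1: Enumerate the 45 unordered pairs (i,j) with i<j and classify each by sign(x_j-x_i) * sign(y_j-y_i).
  (1,2):dx=-1,dy=+10->D; (1,3):dx=-8,dy=+13->D; (1,4):dx=-3,dy=+7->D; (1,5):dx=-5,dy=+4->D
  (1,6):dx=-6,dy=+2->D; (1,7):dx=-9,dy=-2->C; (1,8):dx=-2,dy=+15->D; (1,9):dx=-10,dy=-3->C
  (1,10):dx=+3,dy=+9->C; (2,3):dx=-7,dy=+3->D; (2,4):dx=-2,dy=-3->C; (2,5):dx=-4,dy=-6->C
  (2,6):dx=-5,dy=-8->C; (2,7):dx=-8,dy=-12->C; (2,8):dx=-1,dy=+5->D; (2,9):dx=-9,dy=-13->C
  (2,10):dx=+4,dy=-1->D; (3,4):dx=+5,dy=-6->D; (3,5):dx=+3,dy=-9->D; (3,6):dx=+2,dy=-11->D
  (3,7):dx=-1,dy=-15->C; (3,8):dx=+6,dy=+2->C; (3,9):dx=-2,dy=-16->C; (3,10):dx=+11,dy=-4->D
  (4,5):dx=-2,dy=-3->C; (4,6):dx=-3,dy=-5->C; (4,7):dx=-6,dy=-9->C; (4,8):dx=+1,dy=+8->C
  (4,9):dx=-7,dy=-10->C; (4,10):dx=+6,dy=+2->C; (5,6):dx=-1,dy=-2->C; (5,7):dx=-4,dy=-6->C
  (5,8):dx=+3,dy=+11->C; (5,9):dx=-5,dy=-7->C; (5,10):dx=+8,dy=+5->C; (6,7):dx=-3,dy=-4->C
  (6,8):dx=+4,dy=+13->C; (6,9):dx=-4,dy=-5->C; (6,10):dx=+9,dy=+7->C; (7,8):dx=+7,dy=+17->C
  (7,9):dx=-1,dy=-1->C; (7,10):dx=+12,dy=+11->C; (8,9):dx=-8,dy=-18->C; (8,10):dx=+5,dy=-6->D
  (9,10):dx=+13,dy=+12->C
Step 2: C = 31, D = 14, total pairs = 45.
Step 3: tau = (C - D)/(n(n-1)/2) = (31 - 14)/45 = 0.377778.
Step 4: Exact two-sided p-value (enumerate n! = 3628800 permutations of y under H0): p = 0.155742.
Step 5: alpha = 0.05. fail to reject H0.

tau_b = 0.3778 (C=31, D=14), p = 0.155742, fail to reject H0.


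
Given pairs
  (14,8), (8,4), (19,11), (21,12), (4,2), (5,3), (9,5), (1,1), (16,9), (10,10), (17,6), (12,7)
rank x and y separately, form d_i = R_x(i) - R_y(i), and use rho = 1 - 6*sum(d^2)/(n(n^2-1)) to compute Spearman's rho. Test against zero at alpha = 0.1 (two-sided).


Step 1: Rank x and y separately (midranks; no ties here).
rank(x): 14->8, 8->4, 19->11, 21->12, 4->2, 5->3, 9->5, 1->1, 16->9, 10->6, 17->10, 12->7
rank(y): 8->8, 4->4, 11->11, 12->12, 2->2, 3->3, 5->5, 1->1, 9->9, 10->10, 6->6, 7->7
Step 2: d_i = R_x(i) - R_y(i); compute d_i^2.
  (8-8)^2=0, (4-4)^2=0, (11-11)^2=0, (12-12)^2=0, (2-2)^2=0, (3-3)^2=0, (5-5)^2=0, (1-1)^2=0, (9-9)^2=0, (6-10)^2=16, (10-6)^2=16, (7-7)^2=0
sum(d^2) = 32.
Step 3: rho = 1 - 6*32 / (12*(12^2 - 1)) = 1 - 192/1716 = 0.888112.
Step 4: Under H0, t = rho * sqrt((n-2)/(1-rho^2)) = 6.1103 ~ t(10).
Step 5: Two-sided p-value from the t-distribution with 10 df = 0.000114.
Step 6: alpha = 0.1. reject H0.

rho = 0.8881, p = 0.000114, reject H0 at alpha = 0.1.


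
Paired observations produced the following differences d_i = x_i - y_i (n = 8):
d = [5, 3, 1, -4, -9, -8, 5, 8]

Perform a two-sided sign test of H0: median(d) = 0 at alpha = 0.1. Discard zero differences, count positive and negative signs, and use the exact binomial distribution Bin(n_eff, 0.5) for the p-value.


Step 1: Discard zero differences. Original n = 8; n_eff = number of nonzero differences = 8.
Nonzero differences (with sign): +5, +3, +1, -4, -9, -8, +5, +8
Step 2: Count signs: positive = 5, negative = 3.
Step 3: Under H0: P(positive) = 0.5, so the number of positives S ~ Bin(8, 0.5).
Step 4: Two-sided exact p-value = sum of Bin(8,0.5) probabilities at or below the observed probability = 0.726562.
Step 5: alpha = 0.1. fail to reject H0.

n_eff = 8, pos = 5, neg = 3, p = 0.726562, fail to reject H0.


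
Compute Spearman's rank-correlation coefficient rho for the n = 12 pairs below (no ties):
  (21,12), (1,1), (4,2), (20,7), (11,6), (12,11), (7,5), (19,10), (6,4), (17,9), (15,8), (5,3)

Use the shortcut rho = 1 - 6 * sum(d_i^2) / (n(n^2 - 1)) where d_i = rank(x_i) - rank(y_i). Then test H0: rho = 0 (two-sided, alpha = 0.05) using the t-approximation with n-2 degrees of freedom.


Step 1: Rank x and y separately (midranks; no ties here).
rank(x): 21->12, 1->1, 4->2, 20->11, 11->6, 12->7, 7->5, 19->10, 6->4, 17->9, 15->8, 5->3
rank(y): 12->12, 1->1, 2->2, 7->7, 6->6, 11->11, 5->5, 10->10, 4->4, 9->9, 8->8, 3->3
Step 2: d_i = R_x(i) - R_y(i); compute d_i^2.
  (12-12)^2=0, (1-1)^2=0, (2-2)^2=0, (11-7)^2=16, (6-6)^2=0, (7-11)^2=16, (5-5)^2=0, (10-10)^2=0, (4-4)^2=0, (9-9)^2=0, (8-8)^2=0, (3-3)^2=0
sum(d^2) = 32.
Step 3: rho = 1 - 6*32 / (12*(12^2 - 1)) = 1 - 192/1716 = 0.888112.
Step 4: Under H0, t = rho * sqrt((n-2)/(1-rho^2)) = 6.1103 ~ t(10).
Step 5: Two-sided p-value from the t-distribution with 10 df = 0.000114.
Step 6: alpha = 0.05. reject H0.

rho = 0.8881, p = 0.000114, reject H0 at alpha = 0.05.


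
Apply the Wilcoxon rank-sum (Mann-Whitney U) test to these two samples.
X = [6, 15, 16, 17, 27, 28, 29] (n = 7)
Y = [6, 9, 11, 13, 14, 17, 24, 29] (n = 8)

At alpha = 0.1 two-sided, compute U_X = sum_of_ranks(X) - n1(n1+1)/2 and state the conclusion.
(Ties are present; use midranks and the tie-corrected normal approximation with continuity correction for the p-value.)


Step 1: Combine and sort all 15 observations; assign midranks.
sorted (value, group): (6,X), (6,Y), (9,Y), (11,Y), (13,Y), (14,Y), (15,X), (16,X), (17,X), (17,Y), (24,Y), (27,X), (28,X), (29,X), (29,Y)
ranks: 6->1.5, 6->1.5, 9->3, 11->4, 13->5, 14->6, 15->7, 16->8, 17->9.5, 17->9.5, 24->11, 27->12, 28->13, 29->14.5, 29->14.5
Step 2: Rank sum for X: R1 = 1.5 + 7 + 8 + 9.5 + 12 + 13 + 14.5 = 65.5.
Step 3: U_X = R1 - n1(n1+1)/2 = 65.5 - 7*8/2 = 65.5 - 28 = 37.5.
       U_Y = n1*n2 - U_X = 56 - 37.5 = 18.5.
Step 4: Ties are present, so use the tie-corrected normal approximation (with continuity correction) for the p-value.
Step 5: p-value = 0.296324; compare to alpha = 0.1. fail to reject H0.

U_X = 37.5, p = 0.296324, fail to reject H0 at alpha = 0.1.


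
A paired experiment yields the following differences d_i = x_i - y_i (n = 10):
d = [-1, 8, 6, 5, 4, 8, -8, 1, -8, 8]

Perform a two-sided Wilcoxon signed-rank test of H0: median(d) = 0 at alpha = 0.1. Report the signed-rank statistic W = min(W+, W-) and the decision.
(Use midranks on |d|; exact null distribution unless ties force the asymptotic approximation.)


Step 1: Drop any zero differences (none here) and take |d_i|.
|d| = [1, 8, 6, 5, 4, 8, 8, 1, 8, 8]
Step 2: Midrank |d_i| (ties get averaged ranks).
ranks: |1|->1.5, |8|->8, |6|->5, |5|->4, |4|->3, |8|->8, |8|->8, |1|->1.5, |8|->8, |8|->8
Step 3: Attach original signs; sum ranks with positive sign and with negative sign.
W+ = 8 + 5 + 4 + 3 + 8 + 1.5 + 8 = 37.5
W- = 1.5 + 8 + 8 = 17.5
(Check: W+ + W- = 55 should equal n(n+1)/2 = 55.)
Step 4: Test statistic W = min(W+, W-) = 17.5.
Step 5: Ties in |d|, so use the tie-corrected normal approximation.
        E[W] = n(n+1)/4 = 10*11/4 = 27.5.
        Tie groups: |d|=1 (t=2), |d|=8 (t=5); sum(t^3 - t) = 126.
        Var[W] = n(n+1)(2n+1)/24 - sum(t^3-t)/48 = 2310/24 - 126/48 = 93.625.
        z = (W - E[W]) / sqrt(Var[W]) = (17.5 - 27.5) / 9.6760 = -1.0335.
        Two-sided p = 2*Phi(z) = 0.301377.
Step 6: alpha = 0.1. fail to reject H0.

W+ = 37.5, W- = 17.5, W = min = 17.5, p = 0.301377, fail to reject H0.


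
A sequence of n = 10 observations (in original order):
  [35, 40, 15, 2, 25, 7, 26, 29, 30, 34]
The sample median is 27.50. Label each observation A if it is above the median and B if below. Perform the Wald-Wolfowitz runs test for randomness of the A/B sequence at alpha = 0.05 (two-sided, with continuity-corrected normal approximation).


Step 1: Compute median = 27.50; label A = above, B = below.
Labels in order: AABBBBBAAA  (n_A = 5, n_B = 5)
Step 2: Count runs R = 3.
Step 3: Under H0 (random ordering), E[R] = 2*n_A*n_B/(n_A+n_B) + 1 = 2*5*5/10 + 1 = 6.0000.
        Var[R] = 2*n_A*n_B*(2*n_A*n_B - n_A - n_B) / ((n_A+n_B)^2 * (n_A+n_B-1)) = 2000/900 = 2.2222.
        SD[R] = 1.4907.
Step 4: Continuity-corrected z = (R + 0.5 - E[R]) / SD[R] = (3 + 0.5 - 6.0000) / 1.4907 = -1.6771.
Step 5: Two-sided p-value via normal approximation = 2*(1 - Phi(|z|)) = 0.093533.
Step 6: alpha = 0.05. fail to reject H0.

R = 3, z = -1.6771, p = 0.093533, fail to reject H0.


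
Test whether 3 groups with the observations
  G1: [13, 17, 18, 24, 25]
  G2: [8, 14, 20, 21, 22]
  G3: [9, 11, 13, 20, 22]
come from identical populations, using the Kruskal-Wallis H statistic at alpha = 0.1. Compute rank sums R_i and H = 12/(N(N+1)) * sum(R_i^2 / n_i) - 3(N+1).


Step 1: Combine all N = 15 observations and assign midranks.
sorted (value, group, rank): (8,G2,1), (9,G3,2), (11,G3,3), (13,G1,4.5), (13,G3,4.5), (14,G2,6), (17,G1,7), (18,G1,8), (20,G2,9.5), (20,G3,9.5), (21,G2,11), (22,G2,12.5), (22,G3,12.5), (24,G1,14), (25,G1,15)
Step 2: Sum ranks within each group.
R_1 = 48.5 (n_1 = 5)
R_2 = 40 (n_2 = 5)
R_3 = 31.5 (n_3 = 5)
Step 3: H = 12/(N(N+1)) * sum(R_i^2/n_i) - 3(N+1)
     = 12/(15*16) * (48.5^2/5 + 40^2/5 + 31.5^2/5) - 3*16
     = 0.050000 * 988.9 - 48
     = 1.445000.
Step 4: Ties present; correction factor C = 1 - 18/(15^3 - 15) = 0.994643. Corrected H = 1.445000 / 0.994643 = 1.452783.
Step 5: Under H0, H ~ chi^2(2); p-value = 0.483651.
Step 6: alpha = 0.1. fail to reject H0.

H = 1.4528, df = 2, p = 0.483651, fail to reject H0.


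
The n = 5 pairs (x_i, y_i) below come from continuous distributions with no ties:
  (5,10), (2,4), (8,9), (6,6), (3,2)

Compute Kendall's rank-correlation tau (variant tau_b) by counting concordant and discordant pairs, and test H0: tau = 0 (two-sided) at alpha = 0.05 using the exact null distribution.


Step 1: Enumerate the 10 unordered pairs (i,j) with i<j and classify each by sign(x_j-x_i) * sign(y_j-y_i).
  (1,2):dx=-3,dy=-6->C; (1,3):dx=+3,dy=-1->D; (1,4):dx=+1,dy=-4->D; (1,5):dx=-2,dy=-8->C
  (2,3):dx=+6,dy=+5->C; (2,4):dx=+4,dy=+2->C; (2,5):dx=+1,dy=-2->D; (3,4):dx=-2,dy=-3->C
  (3,5):dx=-5,dy=-7->C; (4,5):dx=-3,dy=-4->C
Step 2: C = 7, D = 3, total pairs = 10.
Step 3: tau = (C - D)/(n(n-1)/2) = (7 - 3)/10 = 0.400000.
Step 4: Exact two-sided p-value (enumerate n! = 120 permutations of y under H0): p = 0.483333.
Step 5: alpha = 0.05. fail to reject H0.

tau_b = 0.4000 (C=7, D=3), p = 0.483333, fail to reject H0.


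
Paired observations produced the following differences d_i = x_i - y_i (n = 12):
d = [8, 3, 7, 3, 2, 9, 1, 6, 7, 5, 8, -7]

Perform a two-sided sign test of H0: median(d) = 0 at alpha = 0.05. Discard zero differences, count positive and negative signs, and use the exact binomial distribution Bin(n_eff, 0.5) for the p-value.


Step 1: Discard zero differences. Original n = 12; n_eff = number of nonzero differences = 12.
Nonzero differences (with sign): +8, +3, +7, +3, +2, +9, +1, +6, +7, +5, +8, -7
Step 2: Count signs: positive = 11, negative = 1.
Step 3: Under H0: P(positive) = 0.5, so the number of positives S ~ Bin(12, 0.5).
Step 4: Two-sided exact p-value = sum of Bin(12,0.5) probabilities at or below the observed probability = 0.006348.
Step 5: alpha = 0.05. reject H0.

n_eff = 12, pos = 11, neg = 1, p = 0.006348, reject H0.


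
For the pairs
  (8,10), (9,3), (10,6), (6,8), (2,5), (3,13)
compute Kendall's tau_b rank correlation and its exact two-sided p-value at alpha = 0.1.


Step 1: Enumerate the 15 unordered pairs (i,j) with i<j and classify each by sign(x_j-x_i) * sign(y_j-y_i).
  (1,2):dx=+1,dy=-7->D; (1,3):dx=+2,dy=-4->D; (1,4):dx=-2,dy=-2->C; (1,5):dx=-6,dy=-5->C
  (1,6):dx=-5,dy=+3->D; (2,3):dx=+1,dy=+3->C; (2,4):dx=-3,dy=+5->D; (2,5):dx=-7,dy=+2->D
  (2,6):dx=-6,dy=+10->D; (3,4):dx=-4,dy=+2->D; (3,5):dx=-8,dy=-1->C; (3,6):dx=-7,dy=+7->D
  (4,5):dx=-4,dy=-3->C; (4,6):dx=-3,dy=+5->D; (5,6):dx=+1,dy=+8->C
Step 2: C = 6, D = 9, total pairs = 15.
Step 3: tau = (C - D)/(n(n-1)/2) = (6 - 9)/15 = -0.200000.
Step 4: Exact two-sided p-value (enumerate n! = 720 permutations of y under H0): p = 0.719444.
Step 5: alpha = 0.1. fail to reject H0.

tau_b = -0.2000 (C=6, D=9), p = 0.719444, fail to reject H0.


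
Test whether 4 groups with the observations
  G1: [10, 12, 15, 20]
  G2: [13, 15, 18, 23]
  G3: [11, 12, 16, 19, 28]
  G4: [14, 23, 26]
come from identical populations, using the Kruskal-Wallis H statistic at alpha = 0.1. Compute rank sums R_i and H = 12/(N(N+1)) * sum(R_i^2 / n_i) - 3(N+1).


Step 1: Combine all N = 16 observations and assign midranks.
sorted (value, group, rank): (10,G1,1), (11,G3,2), (12,G1,3.5), (12,G3,3.5), (13,G2,5), (14,G4,6), (15,G1,7.5), (15,G2,7.5), (16,G3,9), (18,G2,10), (19,G3,11), (20,G1,12), (23,G2,13.5), (23,G4,13.5), (26,G4,15), (28,G3,16)
Step 2: Sum ranks within each group.
R_1 = 24 (n_1 = 4)
R_2 = 36 (n_2 = 4)
R_3 = 41.5 (n_3 = 5)
R_4 = 34.5 (n_4 = 3)
Step 3: H = 12/(N(N+1)) * sum(R_i^2/n_i) - 3(N+1)
     = 12/(16*17) * (24^2/4 + 36^2/4 + 41.5^2/5 + 34.5^2/3) - 3*17
     = 0.044118 * 1209.2 - 51
     = 2.347059.
Step 4: Ties present; correction factor C = 1 - 18/(16^3 - 16) = 0.995588. Corrected H = 2.347059 / 0.995588 = 2.357459.
Step 5: Under H0, H ~ chi^2(3); p-value = 0.501603.
Step 6: alpha = 0.1. fail to reject H0.

H = 2.3575, df = 3, p = 0.501603, fail to reject H0.


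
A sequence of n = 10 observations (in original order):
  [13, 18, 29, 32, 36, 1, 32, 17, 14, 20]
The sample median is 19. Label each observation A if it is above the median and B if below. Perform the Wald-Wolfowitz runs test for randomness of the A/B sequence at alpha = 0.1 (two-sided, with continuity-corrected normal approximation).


Step 1: Compute median = 19; label A = above, B = below.
Labels in order: BBAAABABBA  (n_A = 5, n_B = 5)
Step 2: Count runs R = 6.
Step 3: Under H0 (random ordering), E[R] = 2*n_A*n_B/(n_A+n_B) + 1 = 2*5*5/10 + 1 = 6.0000.
        Var[R] = 2*n_A*n_B*(2*n_A*n_B - n_A - n_B) / ((n_A+n_B)^2 * (n_A+n_B-1)) = 2000/900 = 2.2222.
        SD[R] = 1.4907.
Step 4: R = E[R], so z = 0 with no continuity correction.
Step 5: Two-sided p-value via normal approximation = 2*(1 - Phi(|z|)) = 1.000000.
Step 6: alpha = 0.1. fail to reject H0.

R = 6, z = 0.0000, p = 1.000000, fail to reject H0.


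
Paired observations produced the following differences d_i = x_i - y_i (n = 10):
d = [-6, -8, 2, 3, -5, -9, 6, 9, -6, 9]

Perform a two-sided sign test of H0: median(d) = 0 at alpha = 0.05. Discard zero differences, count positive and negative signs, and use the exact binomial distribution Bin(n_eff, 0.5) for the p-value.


Step 1: Discard zero differences. Original n = 10; n_eff = number of nonzero differences = 10.
Nonzero differences (with sign): -6, -8, +2, +3, -5, -9, +6, +9, -6, +9
Step 2: Count signs: positive = 5, negative = 5.
Step 3: Under H0: P(positive) = 0.5, so the number of positives S ~ Bin(10, 0.5).
Step 4: Two-sided exact p-value = sum of Bin(10,0.5) probabilities at or below the observed probability = 1.000000.
Step 5: alpha = 0.05. fail to reject H0.

n_eff = 10, pos = 5, neg = 5, p = 1.000000, fail to reject H0.


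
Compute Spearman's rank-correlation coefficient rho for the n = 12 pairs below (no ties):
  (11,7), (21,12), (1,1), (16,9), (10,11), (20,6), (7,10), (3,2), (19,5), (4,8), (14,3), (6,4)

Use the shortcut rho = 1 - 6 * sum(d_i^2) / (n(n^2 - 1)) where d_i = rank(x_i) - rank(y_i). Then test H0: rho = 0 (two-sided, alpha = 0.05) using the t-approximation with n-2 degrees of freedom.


Step 1: Rank x and y separately (midranks; no ties here).
rank(x): 11->7, 21->12, 1->1, 16->9, 10->6, 20->11, 7->5, 3->2, 19->10, 4->3, 14->8, 6->4
rank(y): 7->7, 12->12, 1->1, 9->9, 11->11, 6->6, 10->10, 2->2, 5->5, 8->8, 3->3, 4->4
Step 2: d_i = R_x(i) - R_y(i); compute d_i^2.
  (7-7)^2=0, (12-12)^2=0, (1-1)^2=0, (9-9)^2=0, (6-11)^2=25, (11-6)^2=25, (5-10)^2=25, (2-2)^2=0, (10-5)^2=25, (3-8)^2=25, (8-3)^2=25, (4-4)^2=0
sum(d^2) = 150.
Step 3: rho = 1 - 6*150 / (12*(12^2 - 1)) = 1 - 900/1716 = 0.475524.
Step 4: Under H0, t = rho * sqrt((n-2)/(1-rho^2)) = 1.7094 ~ t(10).
Step 5: Two-sided p-value from the t-distribution with 10 df = 0.118176.
Step 6: alpha = 0.05. fail to reject H0.

rho = 0.4755, p = 0.118176, fail to reject H0 at alpha = 0.05.


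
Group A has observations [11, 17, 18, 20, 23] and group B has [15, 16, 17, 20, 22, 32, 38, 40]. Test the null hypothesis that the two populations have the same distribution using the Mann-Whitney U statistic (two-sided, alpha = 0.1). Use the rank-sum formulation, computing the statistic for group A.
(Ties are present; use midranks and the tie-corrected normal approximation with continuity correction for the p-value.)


Step 1: Combine and sort all 13 observations; assign midranks.
sorted (value, group): (11,X), (15,Y), (16,Y), (17,X), (17,Y), (18,X), (20,X), (20,Y), (22,Y), (23,X), (32,Y), (38,Y), (40,Y)
ranks: 11->1, 15->2, 16->3, 17->4.5, 17->4.5, 18->6, 20->7.5, 20->7.5, 22->9, 23->10, 32->11, 38->12, 40->13
Step 2: Rank sum for X: R1 = 1 + 4.5 + 6 + 7.5 + 10 = 29.
Step 3: U_X = R1 - n1(n1+1)/2 = 29 - 5*6/2 = 29 - 15 = 14.
       U_Y = n1*n2 - U_X = 40 - 14 = 26.
Step 4: Ties are present, so use the tie-corrected normal approximation (with continuity correction) for the p-value.
Step 5: p-value = 0.419471; compare to alpha = 0.1. fail to reject H0.

U_X = 14, p = 0.419471, fail to reject H0 at alpha = 0.1.


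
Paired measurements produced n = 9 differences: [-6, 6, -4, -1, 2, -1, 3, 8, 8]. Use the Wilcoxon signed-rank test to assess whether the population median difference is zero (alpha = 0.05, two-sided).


Step 1: Drop any zero differences (none here) and take |d_i|.
|d| = [6, 6, 4, 1, 2, 1, 3, 8, 8]
Step 2: Midrank |d_i| (ties get averaged ranks).
ranks: |6|->6.5, |6|->6.5, |4|->5, |1|->1.5, |2|->3, |1|->1.5, |3|->4, |8|->8.5, |8|->8.5
Step 3: Attach original signs; sum ranks with positive sign and with negative sign.
W+ = 6.5 + 3 + 4 + 8.5 + 8.5 = 30.5
W- = 6.5 + 5 + 1.5 + 1.5 = 14.5
(Check: W+ + W- = 45 should equal n(n+1)/2 = 45.)
Step 4: Test statistic W = min(W+, W-) = 14.5.
Step 5: Ties in |d|, so use the tie-corrected normal approximation.
        E[W] = n(n+1)/4 = 9*10/4 = 22.5.
        Tie groups: |d|=1 (t=2), |d|=6 (t=2), |d|=8 (t=2); sum(t^3 - t) = 18.
        Var[W] = n(n+1)(2n+1)/24 - sum(t^3-t)/48 = 1710/24 - 18/48 = 70.875.
        z = (W - E[W]) / sqrt(Var[W]) = (14.5 - 22.5) / 8.4187 = -0.9503.
        Two-sided p = 2*Phi(z) = 0.341979.
Step 6: alpha = 0.05. fail to reject H0.

W+ = 30.5, W- = 14.5, W = min = 14.5, p = 0.341979, fail to reject H0.


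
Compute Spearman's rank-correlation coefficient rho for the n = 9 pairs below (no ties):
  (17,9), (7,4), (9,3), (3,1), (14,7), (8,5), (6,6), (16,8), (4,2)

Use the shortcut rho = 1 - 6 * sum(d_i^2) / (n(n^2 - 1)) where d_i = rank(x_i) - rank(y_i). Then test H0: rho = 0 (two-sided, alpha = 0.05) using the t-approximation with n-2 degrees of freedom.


Step 1: Rank x and y separately (midranks; no ties here).
rank(x): 17->9, 7->4, 9->6, 3->1, 14->7, 8->5, 6->3, 16->8, 4->2
rank(y): 9->9, 4->4, 3->3, 1->1, 7->7, 5->5, 6->6, 8->8, 2->2
Step 2: d_i = R_x(i) - R_y(i); compute d_i^2.
  (9-9)^2=0, (4-4)^2=0, (6-3)^2=9, (1-1)^2=0, (7-7)^2=0, (5-5)^2=0, (3-6)^2=9, (8-8)^2=0, (2-2)^2=0
sum(d^2) = 18.
Step 3: rho = 1 - 6*18 / (9*(9^2 - 1)) = 1 - 108/720 = 0.850000.
Step 4: Under H0, t = rho * sqrt((n-2)/(1-rho^2)) = 4.2691 ~ t(7).
Step 5: Two-sided p-value from the t-distribution with 7 df = 0.003705.
Step 6: alpha = 0.05. reject H0.

rho = 0.8500, p = 0.003705, reject H0 at alpha = 0.05.
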